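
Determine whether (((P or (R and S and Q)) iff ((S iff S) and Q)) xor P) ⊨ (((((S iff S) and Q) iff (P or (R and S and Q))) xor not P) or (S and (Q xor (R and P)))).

P | Q | R | S | φ | ψ
- | - | - | - | - | -
1 | 1 | 1 | 1 | 0 | 1
1 | 1 | 1 | 0 | 0 | 1
1 | 1 | 0 | 1 | 0 | 1
1 | 1 | 0 | 0 | 0 | 1
1 | 0 | 1 | 1 | 1 | 1
1 | 0 | 1 | 0 | 1 | 0
1 | 0 | 0 | 1 | 1 | 0
1 | 0 | 0 | 0 | 1 | 0
0 | 1 | 1 | 1 | 1 | 1
0 | 1 | 1 | 0 | 0 | 1
0 | 1 | 0 | 1 | 0 | 1
0 | 1 | 0 | 0 | 0 | 1
0 | 0 | 1 | 1 | 1 | 0
0 | 0 | 1 | 0 | 1 | 0
0 | 0 | 0 | 1 | 1 | 0
0 | 0 | 0 | 0 | 1 | 0
At P=1, Q=0, R=1, S=0 we have φ true but ψ false, so φ does not entail ψ.

no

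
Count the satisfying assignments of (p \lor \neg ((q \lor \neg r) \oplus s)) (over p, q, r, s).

  p      q      r      s    |  \neg r  (q \lor \neg r)  ((q \lor \neg r) \oplus s)    φ  
False  False  False  False  |   True         True                  True             False
False  False  False   True  |   True         True                 False              True
False  False   True  False  |  False        False                 False              True
False  False   True   True  |  False        False                  True             False
False   True  False  False  |   True         True                  True             False
False   True  False   True  |   True         True                 False              True
False   True   True  False  |  False         True                  True             False
False   True   True   True  |  False         True                 False              True
 True  False  False  False  |   True         True                  True              True
 True  False  False   True  |   True         True                 False              True
 True  False   True  False  |  False        False                 False              True
 True  False   True   True  |  False        False                  True              True
 True   True  False  False  |   True         True                  True              True
 True   True  False   True  |   True         True                 False              True
 True   True   True  False  |  False         True                  True              True
 True   True   True   True  |  False         True                 False              True
The formula is true on 12 of the 16 rows.

12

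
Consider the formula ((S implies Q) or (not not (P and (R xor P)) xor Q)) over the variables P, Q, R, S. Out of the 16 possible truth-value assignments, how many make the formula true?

13

P  Q  R  S  |  (S implies Q)  (R xor P)  (P and (R xor P))  not (P and (R xor P))  not not (P and (R xor P))  φ
F  F  F  F  |        T            F              F                    T                        F              T
F  F  F  T  |        F            F              F                    T                        F              F
F  F  T  F  |        T            T              F                    T                        F              T
F  F  T  T  |        F            T              F                    T                        F              F
F  T  F  F  |        T            F              F                    T                        F              T
F  T  F  T  |        T            F              F                    T                        F              T
F  T  T  F  |        T            T              F                    T                        F              T
F  T  T  T  |        T            T              F                    T                        F              T
T  F  F  F  |        T            T              T                    F                        T              T
T  F  F  T  |        F            T              T                    F                        T              T
T  F  T  F  |        T            F              F                    T                        F              T
T  F  T  T  |        F            F              F                    T                        F              F
T  T  F  F  |        T            T              T                    F                        T              T
T  T  F  T  |        T            T              T                    F                        T              T
T  T  T  F  |        T            F              F                    T                        F              T
T  T  T  T  |        T            F              F                    T                        F              T
The formula is true on 13 of the 16 rows.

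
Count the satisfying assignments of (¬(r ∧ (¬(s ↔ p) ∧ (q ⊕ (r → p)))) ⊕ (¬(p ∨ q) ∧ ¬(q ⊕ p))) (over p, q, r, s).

10

p | q | r | s || φ
T | T | T | T || T
T | T | T | F || T
T | T | F | T || T
T | T | F | F || T
T | F | T | T || T
T | F | T | F || F
T | F | F | T || T
T | F | F | F || T
F | T | T | T || F
F | T | T | F || T
F | T | F | T || T
F | T | F | F || T
F | F | T | T || F
F | F | T | F || F
F | F | F | T || F
F | F | F | F || F
The formula is true on 10 of the 16 rows.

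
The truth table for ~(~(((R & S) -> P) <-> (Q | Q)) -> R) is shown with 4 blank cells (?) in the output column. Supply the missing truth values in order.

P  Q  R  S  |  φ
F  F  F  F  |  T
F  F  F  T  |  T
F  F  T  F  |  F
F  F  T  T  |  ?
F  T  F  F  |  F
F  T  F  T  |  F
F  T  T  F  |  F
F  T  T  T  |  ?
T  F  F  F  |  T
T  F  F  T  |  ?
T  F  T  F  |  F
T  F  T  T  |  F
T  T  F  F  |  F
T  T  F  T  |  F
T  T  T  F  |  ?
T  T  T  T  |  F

Row P=F, Q=F, R=T, S=T: ~(((R & S) -> P) <-> (Q | Q)) = F, (~(((R & S) -> P) <-> (Q | Q)) -> R) = T, so the formula = F.
Row P=F, Q=T, R=T, S=T: ~(((R & S) -> P) <-> (Q | Q)) = T, (~(((R & S) -> P) <-> (Q | Q)) -> R) = T, so the formula = F.
Row P=T, Q=F, R=F, S=T: ~(((R & S) -> P) <-> (Q | Q)) = T, (~(((R & S) -> P) <-> (Q | Q)) -> R) = F, so the formula = T.
Row P=T, Q=T, R=T, S=F: ~(((R & S) -> P) <-> (Q | Q)) = F, (~(((R & S) -> P) <-> (Q | Q)) -> R) = T, so the formula = F.

F, F, T, F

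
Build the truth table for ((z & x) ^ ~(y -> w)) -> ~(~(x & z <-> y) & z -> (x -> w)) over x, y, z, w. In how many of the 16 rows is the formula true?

11

x | y | z | w | φ
- | - | - | - | -
0 | 0 | 0 | 0 | 1
0 | 0 | 0 | 1 | 1
0 | 0 | 1 | 0 | 1
0 | 0 | 1 | 1 | 1
0 | 1 | 0 | 0 | 0
0 | 1 | 0 | 1 | 1
0 | 1 | 1 | 0 | 0
0 | 1 | 1 | 1 | 1
1 | 0 | 0 | 0 | 1
1 | 0 | 0 | 1 | 1
1 | 0 | 1 | 0 | 1
1 | 0 | 1 | 1 | 0
1 | 1 | 0 | 0 | 0
1 | 1 | 0 | 1 | 1
1 | 1 | 1 | 0 | 1
1 | 1 | 1 | 1 | 0
The formula is true on 11 of the 16 rows.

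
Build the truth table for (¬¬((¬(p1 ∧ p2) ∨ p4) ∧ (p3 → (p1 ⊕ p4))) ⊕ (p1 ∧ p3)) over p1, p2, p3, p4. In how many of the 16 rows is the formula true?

12

p1 | p2 | p3 | p4 | (p1 ∧ p2) | ¬(p1 ∧ p2) | (¬(p1 ∧ p2) ∨ p4) | (p1 ⊕ p4) | (p3 → (p1 ⊕ p4)) | (p1 ∧ p3) | φ
-- | -- | -- | -- | --------- | ---------- | ----------------- | --------- | ---------------- | --------- | -
T  | T  | T  | T  |     T     |     F      |         T         |     F     |        F         |     T     | T
T  | T  | T  | F  |     T     |     F      |         F         |     T     |        T         |     T     | T
T  | T  | F  | T  |     T     |     F      |         T         |     F     |        T         |     F     | T
T  | T  | F  | F  |     T     |     F      |         F         |     T     |        T         |     F     | F
T  | F  | T  | T  |     F     |     T      |         T         |     F     |        F         |     T     | T
T  | F  | T  | F  |     F     |     T      |         T         |     T     |        T         |     T     | F
T  | F  | F  | T  |     F     |     T      |         T         |     F     |        T         |     F     | T
T  | F  | F  | F  |     F     |     T      |         T         |     T     |        T         |     F     | T
F  | T  | T  | T  |     F     |     T      |         T         |     T     |        T         |     F     | T
F  | T  | T  | F  |     F     |     T      |         T         |     F     |        F         |     F     | F
F  | T  | F  | T  |     F     |     T      |         T         |     T     |        T         |     F     | T
F  | T  | F  | F  |     F     |     T      |         T         |     F     |        T         |     F     | T
F  | F  | T  | T  |     F     |     T      |         T         |     T     |        T         |     F     | T
F  | F  | T  | F  |     F     |     T      |         T         |     F     |        F         |     F     | F
F  | F  | F  | T  |     F     |     T      |         T         |     T     |        T         |     F     | T
F  | F  | F  | F  |     F     |     T      |         T         |     F     |        T         |     F     | T
The formula is true on 12 of the 16 rows.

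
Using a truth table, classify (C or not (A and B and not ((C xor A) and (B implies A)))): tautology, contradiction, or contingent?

tautology

A | B | C || φ
0 | 0 | 0 || 1
0 | 0 | 1 || 1
0 | 1 | 0 || 1
0 | 1 | 1 || 1
1 | 0 | 0 || 1
1 | 0 | 1 || 1
1 | 1 | 0 || 1
1 | 1 | 1 || 1
Every row is 1, so the formula is a tautology.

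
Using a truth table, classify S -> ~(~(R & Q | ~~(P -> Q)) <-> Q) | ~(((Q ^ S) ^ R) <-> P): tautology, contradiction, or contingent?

contingent

P  Q  R  S     (R & Q)  (P -> Q)  ~(P -> Q)  ~~(P -> Q)  ((R & Q) | ~~(P -> Q))  ~((R & Q) | ~~(P -> Q))  (Q ^ S)  ((Q ^ S) ^ R)  (((Q ^ S) ^ R) <-> P)  ~(((Q ^ S) ^ R) <-> P)  φ
F  F  F  F        F        T          F          T                 T                        F                F           F                  T                      F             T
F  F  F  T        F        T          F          T                 T                        F                T           T                  F                      T             T
F  F  T  F        F        T          F          T                 T                        F                F           T                  F                      T             T
F  F  T  T        F        T          F          T                 T                        F                T           F                  T                      F             F
F  T  F  F        F        T          F          T                 T                        F                T           T                  F                      T             T
F  T  F  T        F        T          F          T                 T                        F                F           F                  T                      F             T
F  T  T  F        T        T          F          T                 T                        F                T           F                  T                      F             T
F  T  T  T        T        T          F          T                 T                        F                F           T                  F                      T             T
T  F  F  F        F        F          T          F                 F                        T                F           F                  F                      T             T
T  F  F  T        F        F          T          F                 F                        T                T           T                  T                      F             T
T  F  T  F        F        F          T          F                 F                        T                F           T                  T                      F             T
T  F  T  T        F        F          T          F                 F                        T                T           F                  F                      T             T
T  T  F  F        F        T          F          T                 T                        F                T           T                  T                      F             T
T  T  F  T        F        T          F          T                 T                        F                F           F                  F                      T             T
T  T  T  F        T        T          F          T                 T                        F                T           F                  F                      T             T
T  T  T  T        T        T          F          T                 T                        F                F           T                  T                      F             T
15 of 16 rows are T, so the formula is contingent.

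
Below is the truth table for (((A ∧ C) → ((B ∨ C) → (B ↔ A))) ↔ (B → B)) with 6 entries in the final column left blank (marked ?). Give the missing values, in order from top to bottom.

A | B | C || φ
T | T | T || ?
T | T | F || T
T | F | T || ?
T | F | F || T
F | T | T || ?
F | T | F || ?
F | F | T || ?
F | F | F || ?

T, F, T, T, T, T

Row A=T, B=T, C=T: ((A ∧ C) → ((B ∨ C) → (B ↔ A))) = T, (B → B) = T, so the formula = T.
Row A=T, B=F, C=T: ((A ∧ C) → ((B ∨ C) → (B ↔ A))) = F, (B → B) = T, so the formula = F.
Row A=F, B=T, C=T: ((A ∧ C) → ((B ∨ C) → (B ↔ A))) = T, (B → B) = T, so the formula = T.
Row A=F, B=T, C=F: ((A ∧ C) → ((B ∨ C) → (B ↔ A))) = T, (B → B) = T, so the formula = T.
Row A=F, B=F, C=T: ((A ∧ C) → ((B ∨ C) → (B ↔ A))) = T, (B → B) = T, so the formula = T.
Row A=F, B=F, C=F: ((A ∧ C) → ((B ∨ C) → (B ↔ A))) = T, (B → B) = T, so the formula = T.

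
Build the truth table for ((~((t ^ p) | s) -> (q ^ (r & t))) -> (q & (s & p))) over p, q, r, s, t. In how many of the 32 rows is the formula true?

p | q | r | s | t | φ
- | - | - | - | - | -
0 | 0 | 0 | 0 | 0 | 1
0 | 0 | 0 | 0 | 1 | 0
0 | 0 | 0 | 1 | 0 | 0
0 | 0 | 0 | 1 | 1 | 0
0 | 0 | 1 | 0 | 0 | 1
0 | 0 | 1 | 0 | 1 | 0
0 | 0 | 1 | 1 | 0 | 0
0 | 0 | 1 | 1 | 1 | 0
0 | 1 | 0 | 0 | 0 | 0
0 | 1 | 0 | 0 | 1 | 0
0 | 1 | 0 | 1 | 0 | 0
0 | 1 | 0 | 1 | 1 | 0
0 | 1 | 1 | 0 | 0 | 0
0 | 1 | 1 | 0 | 1 | 0
0 | 1 | 1 | 1 | 0 | 0
0 | 1 | 1 | 1 | 1 | 0
1 | 0 | 0 | 0 | 0 | 0
1 | 0 | 0 | 0 | 1 | 1
1 | 0 | 0 | 1 | 0 | 0
1 | 0 | 0 | 1 | 1 | 0
1 | 0 | 1 | 0 | 0 | 0
1 | 0 | 1 | 0 | 1 | 0
1 | 0 | 1 | 1 | 0 | 0
1 | 0 | 1 | 1 | 1 | 0
1 | 1 | 0 | 0 | 0 | 0
1 | 1 | 0 | 0 | 1 | 0
1 | 1 | 0 | 1 | 0 | 1
1 | 1 | 0 | 1 | 1 | 1
1 | 1 | 1 | 0 | 0 | 0
1 | 1 | 1 | 0 | 1 | 1
1 | 1 | 1 | 1 | 0 | 1
1 | 1 | 1 | 1 | 1 | 1
The formula is true on 8 of the 32 rows.

8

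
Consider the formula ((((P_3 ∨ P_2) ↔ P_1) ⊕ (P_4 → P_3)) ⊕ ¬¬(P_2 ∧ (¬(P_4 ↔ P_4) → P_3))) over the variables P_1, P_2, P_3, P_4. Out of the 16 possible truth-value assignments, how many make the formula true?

P_1  P_2  P_3  P_4  |  φ
 F    F    F    F   |  F
 F    F    F    T   |  T
 F    F    T    F   |  T
 F    F    T    T   |  T
 F    T    F    F   |  F
 F    T    F    T   |  T
 F    T    T    F   |  F
 F    T    T    T   |  F
 T    F    F    F   |  T
 T    F    F    T   |  F
 T    F    T    F   |  F
 T    F    T    T   |  F
 T    T    F    F   |  T
 T    T    F    T   |  F
 T    T    T    F   |  T
 T    T    T    T   |  T
The formula is true on 8 of the 16 rows.

8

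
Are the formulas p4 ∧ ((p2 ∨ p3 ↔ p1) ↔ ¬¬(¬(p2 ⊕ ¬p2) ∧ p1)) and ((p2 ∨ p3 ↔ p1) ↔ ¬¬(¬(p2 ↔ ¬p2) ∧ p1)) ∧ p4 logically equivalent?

not equivalent

  p1  |   p2  |   p3  |   p4  ||   φ   |   ψ  
False | False | False | False || False | False
False | False | False |  True || False | False
False | False |  True | False || False | False
False | False |  True |  True ||  True |  True
False |  True | False | False || False | False
False |  True | False |  True ||  True |  True
False |  True |  True | False || False | False
False |  True |  True |  True ||  True |  True
 True | False | False | False || False | False
 True | False | False |  True ||  True | False
 True | False |  True | False || False | False
 True | False |  True |  True || False |  True
 True |  True | False | False || False | False
 True |  True | False |  True || False |  True
 True |  True |  True | False || False | False
 True |  True |  True |  True || False |  True
The columns differ at p1=True, p2=False, p3=False, p4=True (φ=True, ψ=False), so they are not equivalent.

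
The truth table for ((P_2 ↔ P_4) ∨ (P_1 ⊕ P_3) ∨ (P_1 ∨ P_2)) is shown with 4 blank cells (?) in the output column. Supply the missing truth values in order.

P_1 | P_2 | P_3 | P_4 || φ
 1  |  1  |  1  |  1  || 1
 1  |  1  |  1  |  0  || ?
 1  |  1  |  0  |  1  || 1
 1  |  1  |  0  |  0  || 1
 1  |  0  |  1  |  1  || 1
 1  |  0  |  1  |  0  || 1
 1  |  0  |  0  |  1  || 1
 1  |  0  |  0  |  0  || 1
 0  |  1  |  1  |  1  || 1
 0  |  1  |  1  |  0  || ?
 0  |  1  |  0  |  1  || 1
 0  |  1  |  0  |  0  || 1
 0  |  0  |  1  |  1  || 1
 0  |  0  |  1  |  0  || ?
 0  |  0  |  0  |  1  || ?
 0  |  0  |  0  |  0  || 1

1, 1, 1, 0

Row P_1=1, P_2=1, P_3=1, P_4=0: (P_2 ↔ P_4) = 0, (P_1 ⊕ P_3) = 0, (P_1 ∨ P_2) = 1, so the formula = 1.
Row P_1=0, P_2=1, P_3=1, P_4=0: (P_2 ↔ P_4) = 0, (P_1 ⊕ P_3) = 1, (P_1 ∨ P_2) = 1, so the formula = 1.
Row P_1=0, P_2=0, P_3=1, P_4=0: (P_2 ↔ P_4) = 1, (P_1 ⊕ P_3) = 1, (P_1 ∨ P_2) = 0, so the formula = 1.
Row P_1=0, P_2=0, P_3=0, P_4=1: (P_2 ↔ P_4) = 0, (P_1 ⊕ P_3) = 0, (P_1 ∨ P_2) = 0, so the formula = 0.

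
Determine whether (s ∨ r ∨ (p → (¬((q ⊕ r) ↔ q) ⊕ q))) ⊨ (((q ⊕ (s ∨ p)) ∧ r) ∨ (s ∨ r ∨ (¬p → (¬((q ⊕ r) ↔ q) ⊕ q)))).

no

p | q | r | s | φ | ψ
- | - | - | - | - | -
0 | 0 | 0 | 0 | 1 | 0
0 | 0 | 0 | 1 | 1 | 1
0 | 0 | 1 | 0 | 1 | 1
0 | 0 | 1 | 1 | 1 | 1
0 | 1 | 0 | 0 | 1 | 1
0 | 1 | 0 | 1 | 1 | 1
0 | 1 | 1 | 0 | 1 | 1
0 | 1 | 1 | 1 | 1 | 1
1 | 0 | 0 | 0 | 0 | 1
1 | 0 | 0 | 1 | 1 | 1
1 | 0 | 1 | 0 | 1 | 1
1 | 0 | 1 | 1 | 1 | 1
1 | 1 | 0 | 0 | 1 | 1
1 | 1 | 0 | 1 | 1 | 1
1 | 1 | 1 | 0 | 1 | 1
1 | 1 | 1 | 1 | 1 | 1
At p=0, q=0, r=0, s=0 we have φ true but ψ false, so φ does not entail ψ.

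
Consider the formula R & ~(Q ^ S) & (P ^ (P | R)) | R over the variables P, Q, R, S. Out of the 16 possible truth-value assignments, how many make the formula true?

8

P | Q | R | S || φ
F | F | F | F || F
F | F | F | T || F
F | F | T | F || T
F | F | T | T || T
F | T | F | F || F
F | T | F | T || F
F | T | T | F || T
F | T | T | T || T
T | F | F | F || F
T | F | F | T || F
T | F | T | F || T
T | F | T | T || T
T | T | F | F || F
T | T | F | T || F
T | T | T | F || T
T | T | T | T || T
The formula is true on 8 of the 16 rows.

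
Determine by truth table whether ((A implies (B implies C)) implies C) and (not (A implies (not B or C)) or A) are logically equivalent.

A | B | C || φ | ψ
1 | 1 | 1 || 1 | 1
1 | 1 | 0 || 1 | 1
1 | 0 | 1 || 1 | 1
1 | 0 | 0 || 0 | 1
0 | 1 | 1 || 1 | 0
0 | 1 | 0 || 0 | 0
0 | 0 | 1 || 1 | 0
0 | 0 | 0 || 0 | 0
The columns differ at A=1, B=0, C=0 (φ=0, ψ=1), so they are not equivalent.

not equivalent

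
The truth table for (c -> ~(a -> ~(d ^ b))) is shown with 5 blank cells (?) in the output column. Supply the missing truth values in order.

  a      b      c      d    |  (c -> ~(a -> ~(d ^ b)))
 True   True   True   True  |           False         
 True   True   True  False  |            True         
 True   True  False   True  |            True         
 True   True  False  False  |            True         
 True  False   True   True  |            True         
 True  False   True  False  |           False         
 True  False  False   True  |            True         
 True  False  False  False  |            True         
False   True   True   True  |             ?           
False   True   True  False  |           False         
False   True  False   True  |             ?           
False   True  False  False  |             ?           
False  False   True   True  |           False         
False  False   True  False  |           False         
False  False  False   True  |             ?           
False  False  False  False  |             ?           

False, True, True, True, True

Row a=False, b=True, c=True, d=True: ~(a -> ~(d ^ b)) = False, so (c -> ~(a -> ~(d ^ b))) = False.
Row a=False, b=True, c=False, d=True: ~(a -> ~(d ^ b)) = False, so (c -> ~(a -> ~(d ^ b))) = True.
Row a=False, b=True, c=False, d=False: ~(a -> ~(d ^ b)) = False, so (c -> ~(a -> ~(d ^ b))) = True.
Row a=False, b=False, c=False, d=True: ~(a -> ~(d ^ b)) = False, so (c -> ~(a -> ~(d ^ b))) = True.
Row a=False, b=False, c=False, d=False: ~(a -> ~(d ^ b)) = False, so (c -> ~(a -> ~(d ^ b))) = True.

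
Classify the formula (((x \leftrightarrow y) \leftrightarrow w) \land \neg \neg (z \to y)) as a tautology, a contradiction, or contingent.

contingent

  x      y      z      w    |    φ  
 True   True   True   True  |   True
 True   True   True  False  |  False
 True   True  False   True  |   True
 True   True  False  False  |  False
 True  False   True   True  |  False
 True  False   True  False  |  False
 True  False  False   True  |  False
 True  False  False  False  |   True
False   True   True   True  |  False
False   True   True  False  |   True
False   True  False   True  |  False
False   True  False  False  |   True
False  False   True   True  |  False
False  False   True  False  |  False
False  False  False   True  |   True
False  False  False  False  |  False
6 of 16 rows are True, so the formula is contingent.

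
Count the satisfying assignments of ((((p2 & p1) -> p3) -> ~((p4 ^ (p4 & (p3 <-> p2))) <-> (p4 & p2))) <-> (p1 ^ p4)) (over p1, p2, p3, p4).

p1  p2  p3  p4  |  φ
1   1   1   1   |  0
1   1   1   0   |  0
1   1   0   1   |  0
1   1   0   0   |  1
1   0   1   1   |  0
1   0   1   0   |  0
1   0   0   1   |  1
1   0   0   0   |  0
0   1   1   1   |  1
0   1   1   0   |  1
0   1   0   1   |  0
0   1   0   0   |  1
0   0   1   1   |  1
0   0   1   0   |  1
0   0   0   1   |  0
0   0   0   0   |  1
The formula is true on 8 of the 16 rows.

8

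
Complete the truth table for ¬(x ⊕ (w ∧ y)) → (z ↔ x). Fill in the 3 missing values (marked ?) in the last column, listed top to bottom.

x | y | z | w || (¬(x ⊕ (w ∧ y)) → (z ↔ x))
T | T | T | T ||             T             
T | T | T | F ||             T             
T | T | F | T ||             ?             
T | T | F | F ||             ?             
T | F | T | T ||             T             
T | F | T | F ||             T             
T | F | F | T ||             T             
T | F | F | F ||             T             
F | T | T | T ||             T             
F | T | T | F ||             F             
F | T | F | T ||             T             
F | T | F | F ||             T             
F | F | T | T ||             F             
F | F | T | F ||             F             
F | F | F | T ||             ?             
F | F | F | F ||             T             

Row x=T, y=T, z=F, w=T: ¬(x ⊕ (w ∧ y)) = T, (z ↔ x) = F, so (¬(x ⊕ (w ∧ y)) → (z ↔ x)) = F.
Row x=T, y=T, z=F, w=F: ¬(x ⊕ (w ∧ y)) = F, (z ↔ x) = F, so (¬(x ⊕ (w ∧ y)) → (z ↔ x)) = T.
Row x=F, y=F, z=F, w=T: ¬(x ⊕ (w ∧ y)) = T, (z ↔ x) = T, so (¬(x ⊕ (w ∧ y)) → (z ↔ x)) = T.

F, T, T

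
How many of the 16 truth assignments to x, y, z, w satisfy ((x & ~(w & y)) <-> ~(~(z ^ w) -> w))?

10

x | y | z | w | (w & y) | ~(w & y) | (x & ~(w & y)) | (z ^ w) | ~(z ^ w) | (~(z ^ w) -> w) | ~(~(z ^ w) -> w) | φ
- | - | - | - | ------- | -------- | -------------- | ------- | -------- | --------------- | ---------------- | -
1 | 1 | 1 | 1 |    1    |    0     |       0        |    0    |    1     |        1        |        0         | 1
1 | 1 | 1 | 0 |    0    |    1     |       1        |    1    |    0     |        1        |        0         | 0
1 | 1 | 0 | 1 |    1    |    0     |       0        |    1    |    0     |        1        |        0         | 1
1 | 1 | 0 | 0 |    0    |    1     |       1        |    0    |    1     |        0        |        1         | 1
1 | 0 | 1 | 1 |    0    |    1     |       1        |    0    |    1     |        1        |        0         | 0
1 | 0 | 1 | 0 |    0    |    1     |       1        |    1    |    0     |        1        |        0         | 0
1 | 0 | 0 | 1 |    0    |    1     |       1        |    1    |    0     |        1        |        0         | 0
1 | 0 | 0 | 0 |    0    |    1     |       1        |    0    |    1     |        0        |        1         | 1
0 | 1 | 1 | 1 |    1    |    0     |       0        |    0    |    1     |        1        |        0         | 1
0 | 1 | 1 | 0 |    0    |    1     |       0        |    1    |    0     |        1        |        0         | 1
0 | 1 | 0 | 1 |    1    |    0     |       0        |    1    |    0     |        1        |        0         | 1
0 | 1 | 0 | 0 |    0    |    1     |       0        |    0    |    1     |        0        |        1         | 0
0 | 0 | 1 | 1 |    0    |    1     |       0        |    0    |    1     |        1        |        0         | 1
0 | 0 | 1 | 0 |    0    |    1     |       0        |    1    |    0     |        1        |        0         | 1
0 | 0 | 0 | 1 |    0    |    1     |       0        |    1    |    0     |        1        |        0         | 1
0 | 0 | 0 | 0 |    0    |    1     |       0        |    0    |    1     |        0        |        1         | 0
The formula is true on 10 of the 16 rows.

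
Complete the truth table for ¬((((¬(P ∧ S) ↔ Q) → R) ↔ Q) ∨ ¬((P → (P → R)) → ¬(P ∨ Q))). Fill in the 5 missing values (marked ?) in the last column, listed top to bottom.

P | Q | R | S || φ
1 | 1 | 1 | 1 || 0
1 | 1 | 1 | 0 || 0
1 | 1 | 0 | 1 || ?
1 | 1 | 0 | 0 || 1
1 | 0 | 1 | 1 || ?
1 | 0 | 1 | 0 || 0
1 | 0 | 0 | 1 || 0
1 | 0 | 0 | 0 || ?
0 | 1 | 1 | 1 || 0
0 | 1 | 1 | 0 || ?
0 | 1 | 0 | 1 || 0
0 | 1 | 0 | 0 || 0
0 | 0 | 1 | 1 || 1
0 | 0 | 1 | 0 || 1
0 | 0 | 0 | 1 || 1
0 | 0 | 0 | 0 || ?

Row P=1, Q=1, R=0, S=1: (((¬(P ∧ S) ↔ Q) → R) ↔ Q) = 1, ¬((P → (P → R)) → ¬(P ∨ Q)) = 0, ((((¬(P ∧ S) ↔ Q) → R) ↔ Q) ∨ ¬((P → (P → R)) → ¬(P ∨ Q))) = 1, so the formula = 0.
Row P=1, Q=0, R=1, S=1: (((¬(P ∧ S) ↔ Q) → R) ↔ Q) = 0, ¬((P → (P → R)) → ¬(P ∨ Q)) = 1, ((((¬(P ∧ S) ↔ Q) → R) ↔ Q) ∨ ¬((P → (P → R)) → ¬(P ∨ Q))) = 1, so the formula = 0.
Row P=1, Q=0, R=0, S=0: (((¬(P ∧ S) ↔ Q) → R) ↔ Q) = 0, ¬((P → (P → R)) → ¬(P ∨ Q)) = 0, ((((¬(P ∧ S) ↔ Q) → R) ↔ Q) ∨ ¬((P → (P → R)) → ¬(P ∨ Q))) = 0, so the formula = 1.
Row P=0, Q=1, R=1, S=0: (((¬(P ∧ S) ↔ Q) → R) ↔ Q) = 1, ¬((P → (P → R)) → ¬(P ∨ Q)) = 1, ((((¬(P ∧ S) ↔ Q) → R) ↔ Q) ∨ ¬((P → (P → R)) → ¬(P ∨ Q))) = 1, so the formula = 0.
Row P=0, Q=0, R=0, S=0: (((¬(P ∧ S) ↔ Q) → R) ↔ Q) = 0, ¬((P → (P → R)) → ¬(P ∨ Q)) = 0, ((((¬(P ∧ S) ↔ Q) → R) ↔ Q) ∨ ¬((P → (P → R)) → ¬(P ∨ Q))) = 0, so the formula = 1.

0, 0, 1, 0, 1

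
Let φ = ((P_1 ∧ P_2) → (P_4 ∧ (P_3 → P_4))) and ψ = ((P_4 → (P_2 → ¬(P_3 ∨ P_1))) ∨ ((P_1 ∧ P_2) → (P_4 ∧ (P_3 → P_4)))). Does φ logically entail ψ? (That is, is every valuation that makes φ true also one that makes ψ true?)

yes

 P_1    P_2    P_3    P_4   |    φ      ψ  
 True   True   True   True  |   True   True
 True   True   True  False  |  False   True
 True   True  False   True  |   True   True
 True   True  False  False  |  False   True
 True  False   True   True  |   True   True
 True  False   True  False  |   True   True
 True  False  False   True  |   True   True
 True  False  False  False  |   True   True
False   True   True   True  |   True   True
False   True   True  False  |   True   True
False   True  False   True  |   True   True
False   True  False  False  |   True   True
False  False   True   True  |   True   True
False  False   True  False  |   True   True
False  False  False   True  |   True   True
False  False  False  False  |   True   True
In every row where φ is true, ψ is also true, so φ ⊨ ψ.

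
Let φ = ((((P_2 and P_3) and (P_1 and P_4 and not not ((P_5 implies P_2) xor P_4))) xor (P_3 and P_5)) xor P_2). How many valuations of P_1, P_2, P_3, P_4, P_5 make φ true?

16

P_1  P_2  P_3  P_4  P_5  |  φ
 T    T    T    T    T   |  F
 T    T    T    T    F   |  T
 T    T    T    F    T   |  F
 T    T    T    F    F   |  T
 T    T    F    T    T   |  T
 T    T    F    T    F   |  T
 T    T    F    F    T   |  T
 T    T    F    F    F   |  T
 T    F    T    T    T   |  T
 T    F    T    T    F   |  F
 T    F    T    F    T   |  T
 T    F    T    F    F   |  F
 T    F    F    T    T   |  F
 T    F    F    T    F   |  F
 T    F    F    F    T   |  F
 T    F    F    F    F   |  F
 F    T    T    T    T   |  F
 F    T    T    T    F   |  T
 F    T    T    F    T   |  F
 F    T    T    F    F   |  T
 F    T    F    T    T   |  T
 F    T    F    T    F   |  T
 F    T    F    F    T   |  T
 F    T    F    F    F   |  T
 F    F    T    T    T   |  T
 F    F    T    T    F   |  F
 F    F    T    F    T   |  T
 F    F    T    F    F   |  F
 F    F    F    T    T   |  F
 F    F    F    T    F   |  F
 F    F    F    F    T   |  F
 F    F    F    F    F   |  F
The formula is true on 16 of the 32 rows.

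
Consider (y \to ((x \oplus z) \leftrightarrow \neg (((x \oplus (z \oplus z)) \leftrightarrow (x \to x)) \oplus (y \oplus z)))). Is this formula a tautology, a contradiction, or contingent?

  x   |   y   |   z   ||   φ  
 True |  True |  True ||  True
 True |  True | False ||  True
 True | False |  True ||  True
 True | False | False ||  True
False |  True |  True ||  True
False |  True | False ||  True
False | False |  True ||  True
False | False | False ||  True
Every row is True, so the formula is a tautology.

tautology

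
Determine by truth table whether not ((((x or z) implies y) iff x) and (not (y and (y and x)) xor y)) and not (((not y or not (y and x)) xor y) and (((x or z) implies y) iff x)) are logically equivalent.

equivalent

x  y  z  |  φ  ψ
1  1  1  |  0  0
1  1  0  |  0  0
1  0  1  |  1  1
1  0  0  |  1  1
0  1  1  |  1  1
0  1  0  |  1  1
0  0  1  |  0  0
0  0  0  |  1  1
The columns for φ and ψ agree on every row, so they are logically equivalent.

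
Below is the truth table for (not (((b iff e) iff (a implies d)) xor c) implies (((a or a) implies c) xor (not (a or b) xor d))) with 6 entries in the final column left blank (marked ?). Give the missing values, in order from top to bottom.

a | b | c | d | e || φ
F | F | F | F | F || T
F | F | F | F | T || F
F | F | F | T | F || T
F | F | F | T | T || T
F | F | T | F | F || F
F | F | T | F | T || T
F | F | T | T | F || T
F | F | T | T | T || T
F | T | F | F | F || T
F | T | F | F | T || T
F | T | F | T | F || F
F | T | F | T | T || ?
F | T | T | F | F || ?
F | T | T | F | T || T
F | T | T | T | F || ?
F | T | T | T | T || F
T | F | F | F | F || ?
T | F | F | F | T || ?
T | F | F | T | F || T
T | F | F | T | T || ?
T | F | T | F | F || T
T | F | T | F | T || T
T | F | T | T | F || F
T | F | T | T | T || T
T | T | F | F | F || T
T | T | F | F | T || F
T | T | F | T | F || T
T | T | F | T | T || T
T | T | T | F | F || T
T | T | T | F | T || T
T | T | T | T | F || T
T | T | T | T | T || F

T, T, T, F, T, T

Row a=F, b=T, c=F, d=T, e=T: not (((b iff e) iff (a implies d)) xor c) = F, (((a or a) implies c) xor (not (a or b) xor d)) = F, so the formula = T.
Row a=F, b=T, c=T, d=F, e=F: not (((b iff e) iff (a implies d)) xor c) = F, (((a or a) implies c) xor (not (a or b) xor d)) = T, so the formula = T.
Row a=F, b=T, c=T, d=T, e=F: not (((b iff e) iff (a implies d)) xor c) = F, (((a or a) implies c) xor (not (a or b) xor d)) = F, so the formula = T.
Row a=T, b=F, c=F, d=F, e=F: not (((b iff e) iff (a implies d)) xor c) = T, (((a or a) implies c) xor (not (a or b) xor d)) = F, so the formula = F.
Row a=T, b=F, c=F, d=F, e=T: not (((b iff e) iff (a implies d)) xor c) = F, (((a or a) implies c) xor (not (a or b) xor d)) = F, so the formula = T.
Row a=T, b=F, c=F, d=T, e=T: not (((b iff e) iff (a implies d)) xor c) = T, (((a or a) implies c) xor (not (a or b) xor d)) = T, so the formula = T.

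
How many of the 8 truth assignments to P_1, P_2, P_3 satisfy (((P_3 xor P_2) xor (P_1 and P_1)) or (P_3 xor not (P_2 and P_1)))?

5

P_1 | P_2 | P_3 || (P_3 xor P_2) | (P_1 and P_1) | (P_2 and P_1) | not (P_2 and P_1) | (P_3 xor not (P_2 and P_1)) | φ
 T  |  T  |  T  ||       F       |       T       |       T       |         F         |              T              | T
 T  |  T  |  F  ||       T       |       T       |       T       |         F         |              F              | F
 T  |  F  |  T  ||       T       |       T       |       F       |         T         |              F              | F
 T  |  F  |  F  ||       F       |       T       |       F       |         T         |              T              | T
 F  |  T  |  T  ||       F       |       F       |       F       |         T         |              F              | F
 F  |  T  |  F  ||       T       |       F       |       F       |         T         |              T              | T
 F  |  F  |  T  ||       T       |       F       |       F       |         T         |              F              | T
 F  |  F  |  F  ||       F       |       F       |       F       |         T         |              T              | T
The formula is true on 5 of the 8 rows.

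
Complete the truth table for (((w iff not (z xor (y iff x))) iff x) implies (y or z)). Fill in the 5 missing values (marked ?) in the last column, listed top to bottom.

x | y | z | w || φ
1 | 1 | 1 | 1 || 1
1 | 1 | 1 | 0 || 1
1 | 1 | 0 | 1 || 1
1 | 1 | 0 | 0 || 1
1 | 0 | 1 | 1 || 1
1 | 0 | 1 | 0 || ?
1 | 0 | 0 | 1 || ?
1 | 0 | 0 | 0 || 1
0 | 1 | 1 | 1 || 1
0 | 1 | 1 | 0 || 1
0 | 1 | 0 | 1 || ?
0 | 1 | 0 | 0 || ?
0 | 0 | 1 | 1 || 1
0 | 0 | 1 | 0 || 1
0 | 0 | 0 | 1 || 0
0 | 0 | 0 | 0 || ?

1, 0, 1, 1, 1

Row x=1, y=0, z=1, w=0: ((w iff not (z xor (y iff x))) iff x) = 1, (y or z) = 1, so the formula = 1.
Row x=1, y=0, z=0, w=1: ((w iff not (z xor (y iff x))) iff x) = 1, (y or z) = 0, so the formula = 0.
Row x=0, y=1, z=0, w=1: ((w iff not (z xor (y iff x))) iff x) = 0, (y or z) = 1, so the formula = 1.
Row x=0, y=1, z=0, w=0: ((w iff not (z xor (y iff x))) iff x) = 1, (y or z) = 1, so the formula = 1.
Row x=0, y=0, z=0, w=0: ((w iff not (z xor (y iff x))) iff x) = 0, (y or z) = 0, so the formula = 1.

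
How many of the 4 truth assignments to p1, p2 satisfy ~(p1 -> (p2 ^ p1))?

p1 | p2 | (p2 ^ p1) | (p1 -> (p2 ^ p1)) | ~(p1 -> (p2 ^ p1))
-- | -- | --------- | ----------------- | ------------------
F  | F  |     F     |         T         |         F         
F  | T  |     T     |         T         |         F         
T  | F  |     T     |         T         |         F         
T  | T  |     F     |         F         |         T         
The formula is true on 1 of the 4 rows.

1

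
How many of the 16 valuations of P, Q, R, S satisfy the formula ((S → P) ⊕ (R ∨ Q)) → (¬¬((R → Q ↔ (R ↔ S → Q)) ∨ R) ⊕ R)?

11

P | Q | R | S | φ
- | - | - | - | -
T | T | T | T | T
T | T | T | F | T
T | T | F | T | T
T | T | F | F | T
T | F | T | T | T
T | F | T | F | T
T | F | F | T | T
T | F | F | F | F
F | T | T | T | F
F | T | T | F | T
F | T | F | T | F
F | T | F | F | T
F | F | T | T | F
F | F | T | F | T
F | F | F | T | T
F | F | F | F | F
The formula is true on 11 of the 16 rows.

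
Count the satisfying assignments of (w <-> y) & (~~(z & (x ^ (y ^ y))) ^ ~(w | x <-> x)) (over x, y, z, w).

4

x  y  z  w     (w <-> y)  (y ^ y)  (x ^ (y ^ y))  (z & (x ^ (y ^ y)))  ~(z & (x ^ (y ^ y)))  ~~(z & (x ^ (y ^ y)))  (w | x)  ((w | x) <-> x)  ~((w | x) <-> x)  φ
0  0  0  0         1         0           0                 0                    1                      0               0            1                0          0
0  0  0  1         0         0           0                 0                    1                      0               1            0                1          0
0  0  1  0         1         0           0                 0                    1                      0               0            1                0          0
0  0  1  1         0         0           0                 0                    1                      0               1            0                1          0
0  1  0  0         0         0           0                 0                    1                      0               0            1                0          0
0  1  0  1         1         0           0                 0                    1                      0               1            0                1          1
0  1  1  0         0         0           0                 0                    1                      0               0            1                0          0
0  1  1  1         1         0           0                 0                    1                      0               1            0                1          1
1  0  0  0         1         0           1                 0                    1                      0               1            1                0          0
1  0  0  1         0         0           1                 0                    1                      0               1            1                0          0
1  0  1  0         1         0           1                 1                    0                      1               1            1                0          1
1  0  1  1         0         0           1                 1                    0                      1               1            1                0          0
1  1  0  0         0         0           1                 0                    1                      0               1            1                0          0
1  1  0  1         1         0           1                 0                    1                      0               1            1                0          0
1  1  1  0         0         0           1                 1                    0                      1               1            1                0          0
1  1  1  1         1         0           1                 1                    0                      1               1            1                0          1
The formula is true on 4 of the 16 rows.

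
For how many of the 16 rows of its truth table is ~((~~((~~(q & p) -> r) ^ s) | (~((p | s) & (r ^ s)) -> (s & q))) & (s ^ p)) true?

p | q | r | s || φ
1 | 1 | 1 | 1 || 1
1 | 1 | 1 | 0 || 0
1 | 1 | 0 | 1 || 1
1 | 1 | 0 | 0 || 1
1 | 0 | 1 | 1 || 1
1 | 0 | 1 | 0 || 0
1 | 0 | 0 | 1 || 1
1 | 0 | 0 | 0 || 0
0 | 1 | 1 | 1 || 0
0 | 1 | 1 | 0 || 1
0 | 1 | 0 | 1 || 0
0 | 1 | 0 | 0 || 1
0 | 0 | 1 | 1 || 1
0 | 0 | 1 | 0 || 1
0 | 0 | 0 | 1 || 0
0 | 0 | 0 | 0 || 1
The formula is true on 10 of the 16 rows.

10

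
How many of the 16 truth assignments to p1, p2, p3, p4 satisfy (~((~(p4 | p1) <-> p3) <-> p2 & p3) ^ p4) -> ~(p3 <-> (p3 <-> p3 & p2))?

15

p1 | p2 | p3 | p4 || φ
0  | 0  | 0  | 0  || 1
0  | 0  | 0  | 1  || 1
0  | 0  | 1  | 0  || 1
0  | 0  | 1  | 1  || 1
0  | 1  | 0  | 0  || 1
0  | 1  | 0  | 1  || 1
0  | 1  | 1  | 0  || 1
0  | 1  | 1  | 1  || 1
1  | 0  | 0  | 0  || 1
1  | 0  | 0  | 1  || 1
1  | 0  | 1  | 0  || 1
1  | 0  | 1  | 1  || 1
1  | 1  | 0  | 0  || 1
1  | 1  | 0  | 1  || 1
1  | 1  | 1  | 0  || 0
1  | 1  | 1  | 1  || 1
The formula is true on 15 of the 16 rows.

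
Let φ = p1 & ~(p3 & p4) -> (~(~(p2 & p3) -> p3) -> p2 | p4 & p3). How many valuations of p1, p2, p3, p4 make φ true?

14

p1  p2  p3  p4     (p3 & p4)  ~(p3 & p4)  (p1 & ~(p3 & p4))  (p2 & p3)  ~(p2 & p3)  (~(p2 & p3) -> p3)  ~(~(p2 & p3) -> p3)  (p4 & p3)  (p2 | (p4 & p3))  φ
T   T   T   T          T          F               F              T          F               T                    F               T             T          T
T   T   T   F          F          T               T              T          F               T                    F               F             T          T
T   T   F   T          F          T               T              F          T               F                    T               F             T          T
T   T   F   F          F          T               T              F          T               F                    T               F             T          T
T   F   T   T          T          F               F              F          T               T                    F               T             T          T
T   F   T   F          F          T               T              F          T               T                    F               F             F          T
T   F   F   T          F          T               T              F          T               F                    T               F             F          F
T   F   F   F          F          T               T              F          T               F                    T               F             F          F
F   T   T   T          T          F               F              T          F               T                    F               T             T          T
F   T   T   F          F          T               F              T          F               T                    F               F             T          T
F   T   F   T          F          T               F              F          T               F                    T               F             T          T
F   T   F   F          F          T               F              F          T               F                    T               F             T          T
F   F   T   T          T          F               F              F          T               T                    F               T             T          T
F   F   T   F          F          T               F              F          T               T                    F               F             F          T
F   F   F   T          F          T               F              F          T               F                    T               F             F          T
F   F   F   F          F          T               F              F          T               F                    T               F             F          T
The formula is true on 14 of the 16 rows.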